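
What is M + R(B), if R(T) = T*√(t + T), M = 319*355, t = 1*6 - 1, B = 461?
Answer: 113245 + 461*√466 ≈ 1.2320e+5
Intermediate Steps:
t = 5 (t = 6 - 1 = 5)
M = 113245
R(T) = T*√(5 + T)
M + R(B) = 113245 + 461*√(5 + 461) = 113245 + 461*√466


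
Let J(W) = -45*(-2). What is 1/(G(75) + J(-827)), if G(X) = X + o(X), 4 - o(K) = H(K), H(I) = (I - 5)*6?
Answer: -1/251 ≈ -0.0039841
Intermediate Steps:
J(W) = 90
H(I) = -30 + 6*I (H(I) = (-5 + I)*6 = -30 + 6*I)
o(K) = 34 - 6*K (o(K) = 4 - (-30 + 6*K) = 4 + (30 - 6*K) = 34 - 6*K)
G(X) = 34 - 5*X (G(X) = X + (34 - 6*X) = 34 - 5*X)
1/(G(75) + J(-827)) = 1/((34 - 5*75) + 90) = 1/((34 - 375) + 90) = 1/(-341 + 90) = 1/(-251) = -1/251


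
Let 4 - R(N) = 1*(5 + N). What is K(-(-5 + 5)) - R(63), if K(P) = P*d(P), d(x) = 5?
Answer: 64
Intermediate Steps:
R(N) = -1 - N (R(N) = 4 - (5 + N) = 4 + (-5 - N) = -1 - N)
K(P) = 5*P (K(P) = P*5 = 5*P)
K(-(-5 + 5)) - R(63) = 5*(-(-5 + 5)) - (-1 - 1*63) = 5*(-1*0) - (-1 - 63) = 5*0 - 1*(-64) = 0 + 64 = 64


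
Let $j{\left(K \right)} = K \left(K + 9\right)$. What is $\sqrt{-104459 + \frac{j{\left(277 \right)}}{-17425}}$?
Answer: $\frac{3 i \sqrt{140970364001}}{3485} \approx 323.21 i$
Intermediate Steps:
$j{\left(K \right)} = K \left(9 + K\right)$
$\sqrt{-104459 + \frac{j{\left(277 \right)}}{-17425}} = \sqrt{-104459 + \frac{277 \left(9 + 277\right)}{-17425}} = \sqrt{-104459 + 277 \cdot 286 \left(- \frac{1}{17425}\right)} = \sqrt{-104459 + 79222 \left(- \frac{1}{17425}\right)} = \sqrt{-104459 - \frac{79222}{17425}} = \sqrt{- \frac{1820277297}{17425}} = \frac{3 i \sqrt{140970364001}}{3485}$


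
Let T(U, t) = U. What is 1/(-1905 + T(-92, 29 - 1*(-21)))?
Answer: -1/1997 ≈ -0.00050075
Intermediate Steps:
1/(-1905 + T(-92, 29 - 1*(-21))) = 1/(-1905 - 92) = 1/(-1997) = -1/1997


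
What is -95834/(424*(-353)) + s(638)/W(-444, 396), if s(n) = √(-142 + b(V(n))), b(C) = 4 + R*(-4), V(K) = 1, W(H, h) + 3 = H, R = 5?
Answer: 47917/74836 - I*√158/447 ≈ 0.64029 - 0.02812*I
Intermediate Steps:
W(H, h) = -3 + H
b(C) = -16 (b(C) = 4 + 5*(-4) = 4 - 20 = -16)
s(n) = I*√158 (s(n) = √(-142 - 16) = √(-158) = I*√158)
-95834/(424*(-353)) + s(638)/W(-444, 396) = -95834/(424*(-353)) + (I*√158)/(-3 - 444) = -95834/(-149672) + (I*√158)/(-447) = -95834*(-1/149672) + (I*√158)*(-1/447) = 47917/74836 - I*√158/447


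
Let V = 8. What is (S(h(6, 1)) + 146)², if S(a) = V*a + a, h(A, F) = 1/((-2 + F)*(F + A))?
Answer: 1026169/49 ≈ 20942.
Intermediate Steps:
h(A, F) = 1/((-2 + F)*(A + F))
S(a) = 9*a (S(a) = 8*a + a = 9*a)
(S(h(6, 1)) + 146)² = (9/(1² - 2*6 - 2*1 + 6*1) + 146)² = (9/(1 - 12 - 2 + 6) + 146)² = (9/(-7) + 146)² = (9*(-⅐) + 146)² = (-9/7 + 146)² = (1013/7)² = 1026169/49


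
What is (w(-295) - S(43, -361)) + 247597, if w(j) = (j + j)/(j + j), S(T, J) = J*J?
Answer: 117277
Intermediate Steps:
S(T, J) = J²
w(j) = 1 (w(j) = (2*j)/((2*j)) = (2*j)*(1/(2*j)) = 1)
(w(-295) - S(43, -361)) + 247597 = (1 - 1*(-361)²) + 247597 = (1 - 1*130321) + 247597 = (1 - 130321) + 247597 = -130320 + 247597 = 117277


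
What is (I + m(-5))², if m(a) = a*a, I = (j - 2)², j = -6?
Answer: 7921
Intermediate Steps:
I = 64 (I = (-6 - 2)² = (-8)² = 64)
m(a) = a²
(I + m(-5))² = (64 + (-5)²)² = (64 + 25)² = 89² = 7921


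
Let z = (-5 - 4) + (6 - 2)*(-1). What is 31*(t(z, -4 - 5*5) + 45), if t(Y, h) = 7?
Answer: 1612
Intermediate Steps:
z = -13 (z = -9 + 4*(-1) = -9 - 4 = -13)
31*(t(z, -4 - 5*5) + 45) = 31*(7 + 45) = 31*52 = 1612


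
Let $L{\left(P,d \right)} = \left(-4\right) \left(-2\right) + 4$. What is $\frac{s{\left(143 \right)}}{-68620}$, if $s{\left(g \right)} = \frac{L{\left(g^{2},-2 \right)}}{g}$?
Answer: $- \frac{3}{2453165} \approx -1.2229 \cdot 10^{-6}$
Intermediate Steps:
$L{\left(P,d \right)} = 12$ ($L{\left(P,d \right)} = 8 + 4 = 12$)
$s{\left(g \right)} = \frac{12}{g}$
$\frac{s{\left(143 \right)}}{-68620} = \frac{12 \cdot \frac{1}{143}}{-68620} = 12 \cdot \frac{1}{143} \left(- \frac{1}{68620}\right) = \frac{12}{143} \left(- \frac{1}{68620}\right) = - \frac{3}{2453165}$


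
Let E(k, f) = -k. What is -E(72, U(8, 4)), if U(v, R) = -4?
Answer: 72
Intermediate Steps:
-E(72, U(8, 4)) = -(-1)*72 = -1*(-72) = 72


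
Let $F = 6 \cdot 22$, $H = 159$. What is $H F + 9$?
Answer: $20997$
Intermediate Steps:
$F = 132$
$H F + 9 = 159 \cdot 132 + 9 = 20988 + 9 = 20997$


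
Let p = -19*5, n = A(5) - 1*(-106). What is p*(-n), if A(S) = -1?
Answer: 9975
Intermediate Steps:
n = 105 (n = -1 - 1*(-106) = -1 + 106 = 105)
p = -95
p*(-n) = -(-95)*105 = -95*(-105) = 9975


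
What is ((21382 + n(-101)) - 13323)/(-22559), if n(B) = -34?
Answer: -8025/22559 ≈ -0.35573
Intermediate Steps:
((21382 + n(-101)) - 13323)/(-22559) = ((21382 - 34) - 13323)/(-22559) = (21348 - 13323)*(-1/22559) = 8025*(-1/22559) = -8025/22559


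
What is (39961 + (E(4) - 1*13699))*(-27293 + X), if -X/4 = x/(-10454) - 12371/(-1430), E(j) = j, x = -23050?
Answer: -2683454156951534/3737305 ≈ -7.1802e+8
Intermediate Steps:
X = -162287934/3737305 (X = -4*(-23050/(-10454) - 12371/(-1430)) = -4*(-23050*(-1/10454) - 12371*(-1/1430)) = -4*(11525/5227 + 12371/1430) = -4*81143967/7474610 = -162287934/3737305 ≈ -43.424)
(39961 + (E(4) - 1*13699))*(-27293 + X) = (39961 + (4 - 1*13699))*(-27293 - 162287934/3737305) = (39961 + (4 - 13699))*(-102164553299/3737305) = (39961 - 13695)*(-102164553299/3737305) = 26266*(-102164553299/3737305) = -2683454156951534/3737305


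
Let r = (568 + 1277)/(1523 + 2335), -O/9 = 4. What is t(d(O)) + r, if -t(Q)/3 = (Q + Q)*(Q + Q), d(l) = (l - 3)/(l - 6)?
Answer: -621867/63014 ≈ -9.8687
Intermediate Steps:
O = -36 (O = -9*4 = -36)
d(l) = (-3 + l)/(-6 + l)
t(Q) = -12*Q**2 (t(Q) = -3*(Q + Q)*(Q + Q) = -3*2*Q*2*Q = -12*Q**2)
r = 615/1286 (r = 1845/3858 = 1845*(1/3858) = 615/1286 ≈ 0.47823)
t(d(O)) + r = -12*(-3 - 36)**2/(-6 - 36)**2 + 615/1286 = -12*(-39/(-42))**2 + 615/1286 = -12*(-1/42*(-39))**2 + 615/1286 = -12*(13/14)**2 + 615/1286 = -12*169/196 + 615/1286 = -507/49 + 615/1286 = -621867/63014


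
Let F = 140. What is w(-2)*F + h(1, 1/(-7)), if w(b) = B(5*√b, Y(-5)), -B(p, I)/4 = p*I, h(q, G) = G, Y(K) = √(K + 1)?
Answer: -⅐ + 5600*√2 ≈ 7919.5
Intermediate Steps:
Y(K) = √(1 + K)
B(p, I) = -4*I*p (B(p, I) = -4*p*I = -4*I*p)
w(b) = -40*I*√b (w(b) = -4*√(1 - 5)*5*√b = -4*√(-4)*5*√b = -4*2*I*5*√b = -40*I*√b)
w(-2)*F + h(1, 1/(-7)) = -40*I*√(-2)*140 + 1/(-7) = -40*I*I*√2*140 - ⅐ = (40*√2)*140 - ⅐ = 5600*√2 - ⅐ = -⅐ + 5600*√2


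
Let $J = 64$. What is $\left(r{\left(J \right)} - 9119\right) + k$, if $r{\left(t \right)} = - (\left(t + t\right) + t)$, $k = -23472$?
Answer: $-32783$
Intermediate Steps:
$r{\left(t \right)} = - 3 t$ ($r{\left(t \right)} = - (2 t + t) = - 3 t$)
$\left(r{\left(J \right)} - 9119\right) + k = \left(\left(-3\right) 64 - 9119\right) - 23472 = \left(-192 - 9119\right) - 23472 = -9311 - 23472 = -32783$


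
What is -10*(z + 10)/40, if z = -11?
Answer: ¼ ≈ 0.25000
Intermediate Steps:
-10*(z + 10)/40 = -10*(-11 + 10)/40 = -10*(-1)*(1/40) = 10*(1/40) = ¼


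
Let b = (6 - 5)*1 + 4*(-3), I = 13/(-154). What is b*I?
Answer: 13/14 ≈ 0.92857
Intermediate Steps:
I = -13/154 (I = 13*(-1/154) = -13/154 ≈ -0.084416)
b = -11 (b = 1*1 - 12 = 1 - 12 = -11)
b*I = -11*(-13/154) = 13/14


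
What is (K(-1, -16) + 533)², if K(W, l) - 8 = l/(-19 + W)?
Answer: 7338681/25 ≈ 2.9355e+5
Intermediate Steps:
K(W, l) = 8 + l/(-19 + W)
(K(-1, -16) + 533)² = ((-152 - 16 + 8*(-1))/(-19 - 1) + 533)² = ((-152 - 16 - 8)/(-20) + 533)² = (-1/20*(-176) + 533)² = (44/5 + 533)² = (2709/5)² = 7338681/25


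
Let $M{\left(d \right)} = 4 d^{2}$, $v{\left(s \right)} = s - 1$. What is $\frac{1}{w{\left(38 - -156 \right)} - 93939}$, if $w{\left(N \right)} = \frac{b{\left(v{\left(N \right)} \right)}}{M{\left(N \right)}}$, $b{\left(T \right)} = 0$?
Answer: $- \frac{1}{93939} \approx -1.0645 \cdot 10^{-5}$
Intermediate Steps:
$v{\left(s \right)} = -1 + s$
$w{\left(N \right)} = 0$ ($w{\left(N \right)} = \frac{0}{4 N^{2}} = 0 \frac{1}{4 N^{2}} = 0$)
$\frac{1}{w{\left(38 - -156 \right)} - 93939} = \frac{1}{0 - 93939} = \frac{1}{-93939} = - \frac{1}{93939}$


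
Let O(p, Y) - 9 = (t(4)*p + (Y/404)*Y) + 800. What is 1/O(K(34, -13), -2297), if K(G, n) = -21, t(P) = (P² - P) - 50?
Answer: 404/5925437 ≈ 6.8181e-5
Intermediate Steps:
t(P) = -50 + P² - P
O(p, Y) = 809 - 38*p + Y²/404 (O(p, Y) = 9 + (((-50 + 4² - 1*4)*p + (Y/404)*Y) + 800) = 9 + (((-50 + 16 - 4)*p + (Y*(1/404))*Y) + 800) = 9 + ((-38*p + (Y/404)*Y) + 800) = 9 + ((-38*p + Y²/404) + 800) = 9 + (800 - 38*p + Y²/404) = 809 - 38*p + Y²/404)
1/O(K(34, -13), -2297) = 1/(809 - 38*(-21) + (1/404)*(-2297)²) = 1/(809 + 798 + (1/404)*5276209) = 1/(809 + 798 + 5276209/404) = 1/(5925437/404) = 404/5925437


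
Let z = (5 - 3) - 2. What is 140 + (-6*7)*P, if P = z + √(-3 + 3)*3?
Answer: 140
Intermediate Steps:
z = 0 (z = 2 - 2 = 0)
P = 0 (P = 0 + √(-3 + 3)*3 = 0 + √0*3 = 0 + 0*3 = 0 + 0 = 0)
140 + (-6*7)*P = 140 - 6*7*0 = 140 - 42*0 = 140 + 0 = 140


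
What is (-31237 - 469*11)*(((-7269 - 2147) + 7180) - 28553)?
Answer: 1120596444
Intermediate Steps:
(-31237 - 469*11)*(((-7269 - 2147) + 7180) - 28553) = (-31237 - 5159)*((-9416 + 7180) - 28553) = -36396*(-2236 - 28553) = -36396*(-30789) = 1120596444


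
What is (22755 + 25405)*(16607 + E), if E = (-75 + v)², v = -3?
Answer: 1092798560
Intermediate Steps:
E = 6084 (E = (-75 - 3)² = (-78)² = 6084)
(22755 + 25405)*(16607 + E) = (22755 + 25405)*(16607 + 6084) = 48160*22691 = 1092798560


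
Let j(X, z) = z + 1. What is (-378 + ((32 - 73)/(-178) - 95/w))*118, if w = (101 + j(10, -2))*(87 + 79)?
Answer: -6585879189/147740 ≈ -44578.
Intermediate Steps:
j(X, z) = 1 + z
w = 16600 (w = (101 + (1 - 2))*(87 + 79) = (101 - 1)*166 = 100*166 = 16600)
(-378 + ((32 - 73)/(-178) - 95/w))*118 = (-378 + ((32 - 73)/(-178) - 95/16600))*118 = (-378 + (-41*(-1/178) - 95*1/16600))*118 = (-378 + (41/178 - 19/3320))*118 = (-378 + 66369/295480)*118 = -111625071/295480*118 = -6585879189/147740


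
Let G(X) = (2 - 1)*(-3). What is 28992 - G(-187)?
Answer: 28995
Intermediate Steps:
G(X) = -3 (G(X) = 1*(-3) = -3)
28992 - G(-187) = 28992 - 1*(-3) = 28992 + 3 = 28995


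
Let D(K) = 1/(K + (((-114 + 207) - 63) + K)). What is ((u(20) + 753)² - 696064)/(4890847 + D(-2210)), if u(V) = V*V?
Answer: 926794850/7156939443 ≈ 0.12950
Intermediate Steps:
u(V) = V²
D(K) = 1/(30 + 2*K) (D(K) = 1/(K + ((93 - 63) + K)) = 1/(K + (30 + K)) = 1/(30 + 2*K))
((u(20) + 753)² - 696064)/(4890847 + D(-2210)) = ((20² + 753)² - 696064)/(4890847 + 1/(2*(15 - 2210))) = ((400 + 753)² - 696064)/(4890847 + (½)/(-2195)) = (1153² - 696064)/(4890847 + (½)*(-1/2195)) = (1329409 - 696064)/(4890847 - 1/4390) = 633345/(21470818329/4390) = 633345*(4390/21470818329) = 926794850/7156939443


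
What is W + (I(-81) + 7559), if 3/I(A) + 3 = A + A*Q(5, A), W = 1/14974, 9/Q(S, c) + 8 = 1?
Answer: 5319962767/703778 ≈ 7559.1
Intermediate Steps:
Q(S, c) = -9/7 (Q(S, c) = 9/(-8 + 1) = 9/(-7) = 9*(-⅐) = -9/7)
W = 1/14974 ≈ 6.6782e-5
I(A) = 3/(-3 - 2*A/7) (I(A) = 3/(-3 + (A + A*(-9/7))) = 3/(-3 + (A - 9*A/7)) = 3/(-3 - 2*A/7))
W + (I(-81) + 7559) = 1/14974 + (21/(-21 - 2*(-81)) + 7559) = 1/14974 + (21/(-21 + 162) + 7559) = 1/14974 + (21/141 + 7559) = 1/14974 + (21*(1/141) + 7559) = 1/14974 + (7/47 + 7559) = 1/14974 + 355280/47 = 5319962767/703778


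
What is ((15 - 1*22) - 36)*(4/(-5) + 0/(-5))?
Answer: 172/5 ≈ 34.400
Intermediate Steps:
((15 - 1*22) - 36)*(4/(-5) + 0/(-5)) = ((15 - 22) - 36)*(4*(-⅕) + 0*(-⅕)) = (-7 - 36)*(-⅘ + 0) = -43*(-⅘) = 172/5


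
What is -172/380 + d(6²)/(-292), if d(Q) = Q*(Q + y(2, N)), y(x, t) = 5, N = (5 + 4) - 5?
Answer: -38194/6935 ≈ -5.5074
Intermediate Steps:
N = 4 (N = 9 - 5 = 4)
d(Q) = Q*(5 + Q) (d(Q) = Q*(Q + 5) = Q*(5 + Q))
-172/380 + d(6²)/(-292) = -172/380 + (6²*(5 + 6²))/(-292) = -172*1/380 + (36*(5 + 36))*(-1/292) = -43/95 + (36*41)*(-1/292) = -43/95 + 1476*(-1/292) = -43/95 - 369/73 = -38194/6935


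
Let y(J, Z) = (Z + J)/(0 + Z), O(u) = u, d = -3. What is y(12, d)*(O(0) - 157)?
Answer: 471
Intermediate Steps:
y(J, Z) = (J + Z)/Z
y(12, d)*(O(0) - 157) = ((12 - 3)/(-3))*(0 - 157) = -⅓*9*(-157) = -3*(-157) = 471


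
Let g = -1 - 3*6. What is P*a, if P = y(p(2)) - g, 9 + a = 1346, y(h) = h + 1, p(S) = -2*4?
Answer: 16044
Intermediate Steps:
p(S) = -8
y(h) = 1 + h
g = -19 (g = -1 - 18 = -19)
a = 1337 (a = -9 + 1346 = 1337)
P = 12 (P = (1 - 8) - 1*(-19) = -7 + 19 = 12)
P*a = 12*1337 = 16044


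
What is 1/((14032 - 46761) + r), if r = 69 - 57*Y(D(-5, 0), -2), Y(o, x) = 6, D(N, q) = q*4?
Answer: -1/33002 ≈ -3.0301e-5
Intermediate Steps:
D(N, q) = 4*q
r = -273 (r = 69 - 57*6 = 69 - 342 = -273)
1/((14032 - 46761) + r) = 1/((14032 - 46761) - 273) = 1/(-32729 - 273) = 1/(-33002) = -1/33002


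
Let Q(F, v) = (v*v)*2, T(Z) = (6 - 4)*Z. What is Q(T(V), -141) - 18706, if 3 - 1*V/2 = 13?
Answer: 21056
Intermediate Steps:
V = -20 (V = 6 - 2*13 = 6 - 26 = -20)
T(Z) = 2*Z
Q(F, v) = 2*v² (Q(F, v) = v²*2 = 2*v²)
Q(T(V), -141) - 18706 = 2*(-141)² - 18706 = 2*19881 - 18706 = 39762 - 18706 = 21056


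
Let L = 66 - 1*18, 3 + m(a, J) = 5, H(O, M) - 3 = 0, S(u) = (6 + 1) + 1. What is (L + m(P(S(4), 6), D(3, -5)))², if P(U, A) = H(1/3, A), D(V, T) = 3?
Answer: 2500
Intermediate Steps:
S(u) = 8 (S(u) = 7 + 1 = 8)
H(O, M) = 3 (H(O, M) = 3 + 0 = 3)
P(U, A) = 3
m(a, J) = 2 (m(a, J) = -3 + 5 = 2)
L = 48 (L = 66 - 18 = 48)
(L + m(P(S(4), 6), D(3, -5)))² = (48 + 2)² = 50² = 2500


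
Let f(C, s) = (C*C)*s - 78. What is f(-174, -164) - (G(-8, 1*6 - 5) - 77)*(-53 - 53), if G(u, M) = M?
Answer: -4973398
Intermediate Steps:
f(C, s) = -78 + s*C**2 (f(C, s) = C**2*s - 78 = s*C**2 - 78 = -78 + s*C**2)
f(-174, -164) - (G(-8, 1*6 - 5) - 77)*(-53 - 53) = (-78 - 164*(-174)**2) - ((1*6 - 5) - 77)*(-53 - 53) = (-78 - 164*30276) - ((6 - 5) - 77)*(-106) = (-78 - 4965264) - (1 - 77)*(-106) = -4965342 - (-76)*(-106) = -4965342 - 1*8056 = -4965342 - 8056 = -4973398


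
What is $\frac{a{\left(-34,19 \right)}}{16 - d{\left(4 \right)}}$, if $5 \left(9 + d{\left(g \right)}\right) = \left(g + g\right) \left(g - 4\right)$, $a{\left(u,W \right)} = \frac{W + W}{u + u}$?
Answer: $- \frac{19}{850} \approx -0.022353$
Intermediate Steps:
$a{\left(u,W \right)} = \frac{W}{u}$ ($a{\left(u,W \right)} = \frac{2 W}{2 u} = 2 W \frac{1}{2 u} = \frac{W}{u}$)
$d{\left(g \right)} = -9 + \frac{2 g \left(-4 + g\right)}{5}$ ($d{\left(g \right)} = -9 + \frac{\left(g + g\right) \left(g - 4\right)}{5} = -9 + \frac{2 g \left(-4 + g\right)}{5}$)
$\frac{a{\left(-34,19 \right)}}{16 - d{\left(4 \right)}} = \frac{19 \frac{1}{-34}}{16 - \left(-9 - \frac{32}{5} + \frac{2 \cdot 4^{2}}{5}\right)} = \frac{19 \left(- \frac{1}{34}\right)}{16 - \left(-9 - \frac{32}{5} + \frac{2}{5} \cdot 16\right)} = \frac{1}{16 - \left(-9 - \frac{32}{5} + \frac{32}{5}\right)} \left(- \frac{19}{34}\right) = \frac{1}{16 - -9} \left(- \frac{19}{34}\right) = \frac{1}{16 + 9} \left(- \frac{19}{34}\right) = \frac{1}{25} \left(- \frac{19}{34}\right) = - \frac{19}{850}$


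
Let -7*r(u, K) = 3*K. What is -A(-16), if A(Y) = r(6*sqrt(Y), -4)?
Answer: -12/7 ≈ -1.7143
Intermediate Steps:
r(u, K) = -3*K/7
A(Y) = 12/7 (A(Y) = -3/7*(-4) = 12/7)
-A(-16) = -1*12/7 = -12/7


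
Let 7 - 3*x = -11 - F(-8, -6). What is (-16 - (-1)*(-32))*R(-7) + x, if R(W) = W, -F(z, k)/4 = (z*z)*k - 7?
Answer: 2590/3 ≈ 863.33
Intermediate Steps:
F(z, k) = 28 - 4*k*z² (F(z, k) = -4*((z*z)*k - 7) = -4*(z²*k - 7) = -4*(k*z² - 7) = -4*(-7 + k*z²) = 28 - 4*k*z²)
x = 1582/3 (x = 7/3 - (-11 - (28 - 4*(-6)*(-8)²))/3 = 7/3 - (-11 - (28 - 4*(-6)*64))/3 = 7/3 - (-11 - (28 + 1536))/3 = 7/3 - (-11 - 1*1564)/3 = 7/3 - (-11 - 1564)/3 = 7/3 - ⅓*(-1575) = 7/3 + 525 = 1582/3 ≈ 527.33)
(-16 - (-1)*(-32))*R(-7) + x = (-16 - (-1)*(-32))*(-7) + 1582/3 = (-16 - 1*32)*(-7) + 1582/3 = (-16 - 32)*(-7) + 1582/3 = -48*(-7) + 1582/3 = 336 + 1582/3 = 2590/3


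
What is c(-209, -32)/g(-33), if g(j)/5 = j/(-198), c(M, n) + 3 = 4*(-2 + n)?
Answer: -834/5 ≈ -166.80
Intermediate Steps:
c(M, n) = -11 + 4*n (c(M, n) = -3 + 4*(-2 + n) = -3 + (-8 + 4*n) = -11 + 4*n)
g(j) = -5*j/198 (g(j) = 5*(j/(-198)) = 5*(j*(-1/198)) = 5*(-j/198) = -5*j/198)
c(-209, -32)/g(-33) = (-11 + 4*(-32))/((-5/198*(-33))) = (-11 - 128)/(5/6) = -139*6/5 = -834/5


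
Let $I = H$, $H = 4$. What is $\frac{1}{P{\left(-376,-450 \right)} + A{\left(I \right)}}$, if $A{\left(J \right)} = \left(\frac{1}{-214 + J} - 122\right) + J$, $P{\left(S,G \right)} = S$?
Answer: $- \frac{210}{103741} \approx -0.0020243$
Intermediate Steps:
$I = 4$
$A{\left(J \right)} = -122 + J + \frac{1}{-214 + J}$ ($A{\left(J \right)} = \left(-122 + \frac{1}{-214 + J}\right) + J = -122 + J + \frac{1}{-214 + J}$)
$\frac{1}{P{\left(-376,-450 \right)} + A{\left(I \right)}} = \frac{1}{-376 + \frac{26109 + 4^{2} - 1344}{-214 + 4}} = \frac{1}{-376 + \frac{26109 + 16 - 1344}{-210}} = \frac{1}{-376 - \frac{24781}{210}} = \frac{1}{- \frac{103741}{210}} = - \frac{210}{103741}$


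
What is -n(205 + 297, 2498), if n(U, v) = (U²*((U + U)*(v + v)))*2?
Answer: -2528096063872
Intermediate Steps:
n(U, v) = 8*v*U³ (n(U, v) = (U²*((2*U)*(2*v)))*2 = (U²*(4*U*v))*2 = (4*v*U³)*2 = 8*v*U³)
-n(205 + 297, 2498) = -8*2498*(205 + 297)³ = -8*2498*502³ = -8*2498*126506008 = -1*2528096063872 = -2528096063872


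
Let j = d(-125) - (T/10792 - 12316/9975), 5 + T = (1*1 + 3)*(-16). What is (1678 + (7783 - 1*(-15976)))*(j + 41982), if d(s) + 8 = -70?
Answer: 2013141115747327/1888600 ≈ 1.0659e+9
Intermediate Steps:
T = -69 (T = -5 + (1*1 + 3)*(-16) = -5 + (1 + 3)*(-16) = -5 + 4*(-16) = -5 - 64 = -69)
d(s) = -78 (d(s) = -8 - 70 = -78)
j = -434900687/5665800 (j = -78 - (-69/10792 - 12316/9975) = -78 - 1*(-7031713/5665800) = -78 + 7031713/5665800 = -434900687/5665800 ≈ -76.759)
(1678 + (7783 - 1*(-15976)))*(j + 41982) = (1678 + (7783 - 1*(-15976)))*(-434900687/5665800 + 41982) = (1678 + (7783 + 15976))*(237426714913/5665800) = (1678 + 23759)*(237426714913/5665800) = 25437*(237426714913/5665800) = 2013141115747327/1888600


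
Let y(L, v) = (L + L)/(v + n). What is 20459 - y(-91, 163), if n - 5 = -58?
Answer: 1125336/55 ≈ 20461.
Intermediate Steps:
n = -53 (n = 5 - 58 = -53)
y(L, v) = 2*L/(-53 + v) (y(L, v) = (L + L)/(v - 53) = (2*L)/(-53 + v) = 2*L/(-53 + v))
20459 - y(-91, 163) = 20459 - 2*(-91)/(-53 + 163) = 20459 - 2*(-91)/110 = 20459 - 1*(-91/55) = 20459 + 91/55 = 1125336/55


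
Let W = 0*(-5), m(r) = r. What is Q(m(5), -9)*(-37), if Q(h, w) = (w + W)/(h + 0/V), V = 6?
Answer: 333/5 ≈ 66.600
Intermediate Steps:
W = 0
Q(h, w) = w/h (Q(h, w) = (w + 0)/(h + 0/6) = w/(h + 0*(⅙)) = w/(h + 0) = w/h)
Q(m(5), -9)*(-37) = -9/5*(-37) = 333/5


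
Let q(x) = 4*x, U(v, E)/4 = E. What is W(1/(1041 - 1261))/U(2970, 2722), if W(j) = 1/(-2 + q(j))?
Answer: -55/1208568 ≈ -4.5508e-5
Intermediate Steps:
U(v, E) = 4*E
W(j) = 1/(-2 + 4*j)
W(1/(1041 - 1261))/U(2970, 2722) = (1/(2*(-1 + 2/(1041 - 1261))))/((4*2722)) = (1/(2*(-1 + 2/(-220))))/10888 = (1/(2*(-1 + 2*(-1/220))))*(1/10888) = (1/(2*(-1 - 1/110)))*(1/10888) = (1/(2*(-111/110)))*(1/10888) = ((1/2)*(-110/111))*(1/10888) = -55/111*1/10888 = -55/1208568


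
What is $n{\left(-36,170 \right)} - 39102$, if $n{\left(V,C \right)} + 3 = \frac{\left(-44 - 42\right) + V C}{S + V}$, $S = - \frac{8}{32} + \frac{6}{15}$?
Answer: $- \frac{27914165}{717} \approx -38932.0$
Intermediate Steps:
$S = \frac{3}{20}$ ($S = \left(-8\right) \frac{1}{32} + 6 \cdot \frac{1}{15} = - \frac{1}{4} + \frac{2}{5} = \frac{3}{20} \approx 0.15$)
$n{\left(V,C \right)} = -3 + \frac{-86 + C V}{\frac{3}{20} + V}$ ($n{\left(V,C \right)} = -3 + \frac{\left(-44 - 42\right) + V C}{\frac{3}{20} + V} = -3 + \frac{-86 + C V}{\frac{3}{20} + V}$)
$n{\left(-36,170 \right)} - 39102 = \frac{-1729 - -2160 + 20 \cdot 170 \left(-36\right)}{3 + 20 \left(-36\right)} - 39102 = \frac{-1729 + 2160 - 122400}{3 - 720} - 39102 = \frac{1}{-717} \left(-121969\right) - 39102 = \left(- \frac{1}{717}\right) \left(-121969\right) - 39102 = \frac{121969}{717} - 39102 = - \frac{27914165}{717}$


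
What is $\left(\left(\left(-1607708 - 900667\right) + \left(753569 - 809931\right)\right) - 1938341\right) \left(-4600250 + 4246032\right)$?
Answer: $1595071283004$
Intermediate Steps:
$\left(\left(\left(-1607708 - 900667\right) + \left(753569 - 809931\right)\right) - 1938341\right) \left(-4600250 + 4246032\right) = \left(\left(-2508375 - 56362\right) - 1938341\right) \left(-354218\right) = \left(-2564737 - 1938341\right) \left(-354218\right) = \left(-4503078\right) \left(-354218\right) = 1595071283004$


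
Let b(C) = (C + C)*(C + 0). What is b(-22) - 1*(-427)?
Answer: 1395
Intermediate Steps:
b(C) = 2*C² (b(C) = (2*C)*C = 2*C²)
b(-22) - 1*(-427) = 2*(-22)² - 1*(-427) = 2*484 + 427 = 968 + 427 = 1395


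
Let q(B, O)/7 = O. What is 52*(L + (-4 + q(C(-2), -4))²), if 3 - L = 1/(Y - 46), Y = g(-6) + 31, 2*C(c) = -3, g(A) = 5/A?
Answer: 5073692/95 ≈ 53407.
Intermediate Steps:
C(c) = -3/2 (C(c) = (½)*(-3) = -3/2)
q(B, O) = 7*O
Y = 181/6 (Y = 5/(-6) + 31 = 5*(-⅙) + 31 = -⅚ + 31 = 181/6 ≈ 30.167)
L = 291/95 (L = 3 - 1/(181/6 - 46) = 3 - 1/(-95/6) = 3 - 1*(-6/95) = 3 + 6/95 = 291/95 ≈ 3.0632)
52*(L + (-4 + q(C(-2), -4))²) = 52*(291/95 + (-4 + 7*(-4))²) = 52*(291/95 + (-4 - 28)²) = 52*(291/95 + (-32)²) = 52*(291/95 + 1024) = 52*(97571/95) = 5073692/95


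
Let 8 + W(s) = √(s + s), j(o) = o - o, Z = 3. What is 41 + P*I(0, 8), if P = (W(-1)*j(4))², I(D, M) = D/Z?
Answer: 41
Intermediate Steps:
j(o) = 0
W(s) = -8 + √2*√s (W(s) = -8 + √(s + s) = -8 + √(2*s) = -8 + √2*√s)
I(D, M) = D/3
P = 0 (P = ((-8 + √2*√(-1))*0)² = ((-8 + √2*I)*0)² = ((-8 + I*√2)*0)² = 0² = 0)
41 + P*I(0, 8) = 41 + 0*((⅓)*0) = 41 + 0*0 = 41 + 0 = 41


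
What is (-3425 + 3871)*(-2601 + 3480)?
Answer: 392034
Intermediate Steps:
(-3425 + 3871)*(-2601 + 3480) = 446*879 = 392034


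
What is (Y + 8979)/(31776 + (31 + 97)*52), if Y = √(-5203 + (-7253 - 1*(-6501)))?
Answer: 8979/38432 + I*√5955/38432 ≈ 0.23363 + 0.0020079*I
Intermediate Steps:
Y = I*√5955 (Y = √(-5203 + (-7253 + 6501)) = √(-5203 - 752) = √(-5955) = I*√5955 ≈ 77.169*I)
(Y + 8979)/(31776 + (31 + 97)*52) = (I*√5955 + 8979)/(31776 + (31 + 97)*52) = (8979 + I*√5955)/(31776 + 128*52) = (8979 + I*√5955)/(31776 + 6656) = (8979 + I*√5955)/38432 = (8979 + I*√5955)*(1/38432) = 8979/38432 + I*√5955/38432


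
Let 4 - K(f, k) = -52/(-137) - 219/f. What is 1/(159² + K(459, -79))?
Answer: 20961/530000930 ≈ 3.9549e-5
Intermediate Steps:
K(f, k) = 496/137 + 219/f (K(f, k) = 4 - (-52/(-137) - 219/f) = 4 - (-52*(-1/137) - 219/f) = 4 - (52/137 - 219/f) = 4 + (-52/137 + 219/f) = 496/137 + 219/f)
1/(159² + K(459, -79)) = 1/(159² + (496/137 + 219/459)) = 1/(25281 + (496/137 + 219*(1/459))) = 1/(25281 + (496/137 + 73/153)) = 1/(25281 + 85889/20961) = 1/(530000930/20961) = 20961/530000930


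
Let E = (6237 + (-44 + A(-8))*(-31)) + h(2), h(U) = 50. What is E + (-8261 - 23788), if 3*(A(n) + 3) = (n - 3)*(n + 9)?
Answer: -72574/3 ≈ -24191.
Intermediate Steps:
A(n) = -3 + (-3 + n)*(9 + n)/3 (A(n) = -3 + ((n - 3)*(n + 9))/3 = -3 + ((-3 + n)*(9 + n))/3 = -3 + (-3 + n)*(9 + n)/3)
E = 23573/3 (E = (6237 + (-44 + (-12 + 2*(-8) + (1/3)*(-8)**2))*(-31)) + 50 = (6237 + (-44 + (-12 - 16 + (1/3)*64))*(-31)) + 50 = (6237 + (-44 + (-12 - 16 + 64/3))*(-31)) + 50 = (6237 + (-44 - 20/3)*(-31)) + 50 = (6237 - 152/3*(-31)) + 50 = (6237 + 4712/3) + 50 = 23423/3 + 50 = 23573/3 ≈ 7857.7)
E + (-8261 - 23788) = 23573/3 + (-8261 - 23788) = 23573/3 - 32049 = -72574/3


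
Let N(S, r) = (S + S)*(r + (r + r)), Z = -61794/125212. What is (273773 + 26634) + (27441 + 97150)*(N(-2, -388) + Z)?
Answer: 1579670823317/2722 ≈ 5.8033e+8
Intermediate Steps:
Z = -30897/62606 (Z = -61794*1/125212 = -30897/62606 ≈ -0.49352)
N(S, r) = 6*S*r (N(S, r) = (2*S)*(r + 2*r) = (2*S)*(3*r) = 6*S*r)
(273773 + 26634) + (27441 + 97150)*(N(-2, -388) + Z) = (273773 + 26634) + (27441 + 97150)*(6*(-2)*(-388) - 30897/62606) = 300407 + 124591*(4656 - 30897/62606) = 300407 + 124591*(291462639/62606) = 300407 + 1578853115463/2722 = 1579670823317/2722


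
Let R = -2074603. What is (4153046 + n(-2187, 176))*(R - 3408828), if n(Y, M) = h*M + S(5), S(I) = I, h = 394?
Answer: -23153211637245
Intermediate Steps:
n(Y, M) = 5 + 394*M (n(Y, M) = 394*M + 5 = 5 + 394*M)
(4153046 + n(-2187, 176))*(R - 3408828) = (4153046 + (5 + 394*176))*(-2074603 - 3408828) = (4153046 + (5 + 69344))*(-5483431) = (4153046 + 69349)*(-5483431) = 4222395*(-5483431) = -23153211637245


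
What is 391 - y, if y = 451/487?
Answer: 189966/487 ≈ 390.07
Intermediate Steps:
y = 451/487 (y = 451*(1/487) = 451/487 ≈ 0.92608)
391 - y = 391 - 1*451/487 = 391 - 451/487 = 189966/487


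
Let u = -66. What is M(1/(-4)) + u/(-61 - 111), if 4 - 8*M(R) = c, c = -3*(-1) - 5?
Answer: 195/172 ≈ 1.1337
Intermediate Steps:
c = -2 (c = 3 - 5 = -2)
M(R) = ¾ (M(R) = ½ - ⅛*(-2) = ½ + ¼ = ¾)
M(1/(-4)) + u/(-61 - 111) = ¾ - 66/(-61 - 111) = ¾ - 66/(-172) = ¾ - 1/172*(-66) = ¾ + 33/86 = 195/172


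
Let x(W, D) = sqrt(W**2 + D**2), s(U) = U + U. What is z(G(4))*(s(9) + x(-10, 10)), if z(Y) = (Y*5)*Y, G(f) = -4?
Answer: 1440 + 800*sqrt(2) ≈ 2571.4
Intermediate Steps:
s(U) = 2*U
z(Y) = 5*Y**2 (z(Y) = (5*Y)*Y = 5*Y**2)
x(W, D) = sqrt(D**2 + W**2)
z(G(4))*(s(9) + x(-10, 10)) = (5*(-4)**2)*(2*9 + sqrt(10**2 + (-10)**2)) = (5*16)*(18 + sqrt(100 + 100)) = 80*(18 + sqrt(200)) = 80*(18 + 10*sqrt(2)) = 1440 + 800*sqrt(2)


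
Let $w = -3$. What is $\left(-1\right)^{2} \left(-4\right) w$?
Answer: $12$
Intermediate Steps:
$\left(-1\right)^{2} \left(-4\right) w = \left(-1\right)^{2} \left(-4\right) \left(-3\right) = 1 \left(-4\right) \left(-3\right) = \left(-4\right) \left(-3\right) = 12$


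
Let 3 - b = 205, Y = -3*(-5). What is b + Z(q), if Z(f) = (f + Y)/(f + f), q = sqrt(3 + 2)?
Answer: -403/2 + 3*sqrt(5)/2 ≈ -198.15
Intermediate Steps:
Y = 15
b = -202 (b = 3 - 1*205 = 3 - 205 = -202)
q = sqrt(5) ≈ 2.2361
Z(f) = (15 + f)/(2*f) (Z(f) = (f + 15)/(f + f) = (15 + f)/((2*f)) = (15 + f)*(1/(2*f)) = (15 + f)/(2*f))
b + Z(q) = -202 + (15 + sqrt(5))/(2*(sqrt(5))) = -202 + (sqrt(5)/5)*(15 + sqrt(5))/2 = -202 + sqrt(5)*(15 + sqrt(5))/10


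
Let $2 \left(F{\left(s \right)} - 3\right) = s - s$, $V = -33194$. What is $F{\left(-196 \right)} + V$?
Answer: $-33191$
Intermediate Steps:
$F{\left(s \right)} = 3$ ($F{\left(s \right)} = 3 + \frac{s - s}{2} = 3 + \frac{1}{2} \cdot 0 = 3 + 0 = 3$)
$F{\left(-196 \right)} + V = 3 - 33194 = -33191$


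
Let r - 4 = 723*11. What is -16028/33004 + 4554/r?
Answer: 5691355/65653207 ≈ 0.086688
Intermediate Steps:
r = 7957 (r = 4 + 723*11 = 4 + 7953 = 7957)
-16028/33004 + 4554/r = -16028/33004 + 4554/7957 = -16028*1/33004 + 4554*(1/7957) = -4007/8251 + 4554/7957 = 5691355/65653207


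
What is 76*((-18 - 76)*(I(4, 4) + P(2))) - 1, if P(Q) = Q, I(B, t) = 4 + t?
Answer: -71441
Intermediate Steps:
76*((-18 - 76)*(I(4, 4) + P(2))) - 1 = 76*((-18 - 76)*((4 + 4) + 2)) - 1 = 76*(-94*(8 + 2)) - 1 = 76*(-94*10) - 1 = 76*(-940) - 1 = -71440 - 1 = -71441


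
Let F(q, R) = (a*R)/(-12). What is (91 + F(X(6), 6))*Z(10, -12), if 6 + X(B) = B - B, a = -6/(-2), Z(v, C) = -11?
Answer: -1969/2 ≈ -984.50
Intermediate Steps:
a = 3 (a = -6*(-½) = 3)
X(B) = -6 (X(B) = -6 + (B - B) = -6 + 0 = -6)
F(q, R) = -R/4 (F(q, R) = (3*R)/(-12) = (3*R)*(-1/12) = -R/4)
(91 + F(X(6), 6))*Z(10, -12) = (91 - ¼*6)*(-11) = (91 - 3/2)*(-11) = (179/2)*(-11) = -1969/2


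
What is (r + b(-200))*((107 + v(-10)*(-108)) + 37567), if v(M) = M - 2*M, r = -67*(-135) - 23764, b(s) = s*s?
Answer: 925132914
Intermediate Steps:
b(s) = s**2
r = -14719 (r = 9045 - 23764 = -14719)
v(M) = -M
(r + b(-200))*((107 + v(-10)*(-108)) + 37567) = (-14719 + (-200)**2)*((107 - 1*(-10)*(-108)) + 37567) = (-14719 + 40000)*((107 + 10*(-108)) + 37567) = 25281*((107 - 1080) + 37567) = 25281*(-973 + 37567) = 25281*36594 = 925132914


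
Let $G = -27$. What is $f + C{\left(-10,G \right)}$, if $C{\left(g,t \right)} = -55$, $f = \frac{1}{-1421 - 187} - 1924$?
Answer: $- \frac{3182233}{1608} \approx -1979.0$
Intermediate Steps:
$f = - \frac{3093793}{1608}$ ($f = \frac{1}{-1608} - 1924 = - \frac{1}{1608} - 1924 = - \frac{3093793}{1608} \approx -1924.0$)
$f + C{\left(-10,G \right)} = - \frac{3093793}{1608} - 55 = - \frac{3182233}{1608}$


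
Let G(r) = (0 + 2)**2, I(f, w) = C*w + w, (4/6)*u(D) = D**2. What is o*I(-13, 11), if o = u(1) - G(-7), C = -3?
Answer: 55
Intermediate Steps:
u(D) = 3*D**2/2
I(f, w) = -2*w (I(f, w) = -3*w + w = -2*w)
G(r) = 4 (G(r) = 2**2 = 4)
o = -5/2 (o = (3/2)*1**2 - 1*4 = (3/2)*1 - 4 = 3/2 - 4 = -5/2 ≈ -2.5000)
o*I(-13, 11) = -(-5)*11 = -5/2*(-22) = 55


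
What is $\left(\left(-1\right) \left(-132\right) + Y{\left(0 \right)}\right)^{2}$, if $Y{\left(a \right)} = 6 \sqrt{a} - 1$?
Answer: $17161$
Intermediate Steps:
$Y{\left(a \right)} = -1 + 6 \sqrt{a}$
$\left(\left(-1\right) \left(-132\right) + Y{\left(0 \right)}\right)^{2} = \left(\left(-1\right) \left(-132\right) - \left(1 - 6 \sqrt{0}\right)\right)^{2} = \left(132 + \left(-1 + 6 \cdot 0\right)\right)^{2} = \left(132 + \left(-1 + 0\right)\right)^{2} = \left(132 - 1\right)^{2} = 131^{2} = 17161$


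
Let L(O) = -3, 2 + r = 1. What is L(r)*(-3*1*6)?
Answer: 54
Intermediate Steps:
r = -1 (r = -2 + 1 = -1)
L(r)*(-3*1*6) = -3*(-3*1)*6 = -(-9)*6 = -3*(-18) = 54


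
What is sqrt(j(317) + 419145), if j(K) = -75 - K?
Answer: sqrt(418753) ≈ 647.11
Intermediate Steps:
sqrt(j(317) + 419145) = sqrt((-75 - 1*317) + 419145) = sqrt((-75 - 317) + 419145) = sqrt(-392 + 419145) = sqrt(418753)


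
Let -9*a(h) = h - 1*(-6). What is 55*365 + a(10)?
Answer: 180659/9 ≈ 20073.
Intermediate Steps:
a(h) = -⅔ - h/9 (a(h) = -(h - 1*(-6))/9 = -(h + 6)/9 = -(6 + h)/9 = -⅔ - h/9)
55*365 + a(10) = 55*365 + (-⅔ - ⅑*10) = 20075 + (-⅔ - 10/9) = 20075 - 16/9 = 180659/9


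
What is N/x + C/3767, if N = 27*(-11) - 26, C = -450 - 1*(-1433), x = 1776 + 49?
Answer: 577234/6874775 ≈ 0.083964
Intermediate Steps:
x = 1825
C = 983 (C = -450 + 1433 = 983)
N = -323 (N = -297 - 26 = -323)
N/x + C/3767 = -323/1825 + 983/3767 = 577234/6874775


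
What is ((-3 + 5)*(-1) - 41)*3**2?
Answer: -387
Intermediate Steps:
((-3 + 5)*(-1) - 41)*3**2 = (2*(-1) - 41)*9 = (-2 - 41)*9 = -43*9 = -387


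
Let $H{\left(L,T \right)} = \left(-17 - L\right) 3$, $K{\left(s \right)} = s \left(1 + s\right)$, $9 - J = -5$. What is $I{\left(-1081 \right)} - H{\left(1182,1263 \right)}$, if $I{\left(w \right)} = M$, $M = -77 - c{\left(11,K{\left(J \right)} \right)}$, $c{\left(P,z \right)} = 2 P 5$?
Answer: $3410$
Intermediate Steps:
$J = 14$ ($J = 9 - -5 = 9 + 5 = 14$)
$c{\left(P,z \right)} = 10 P$
$H{\left(L,T \right)} = -51 - 3 L$
$M = -187$ ($M = -77 - 10 \cdot 11 = -77 - 110 = -187$)
$I{\left(w \right)} = -187$
$I{\left(-1081 \right)} - H{\left(1182,1263 \right)} = -187 - \left(-51 - 3546\right) = -187 - -3597 = -187 + 3597 = 3410$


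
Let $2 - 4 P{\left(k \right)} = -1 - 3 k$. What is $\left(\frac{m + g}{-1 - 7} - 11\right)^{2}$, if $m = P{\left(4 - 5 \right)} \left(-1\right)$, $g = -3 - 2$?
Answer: $\frac{6889}{64} \approx 107.64$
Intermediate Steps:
$P{\left(k \right)} = \frac{3}{4} + \frac{3 k}{4}$ ($P{\left(k \right)} = \frac{1}{2} - \frac{-1 - 3 k}{4} = \frac{1}{2} + \left(\frac{1}{4} + \frac{3 k}{4}\right) = \frac{3}{4} + \frac{3 k}{4}$)
$g = -5$
$m = 0$ ($m = \left(\frac{3}{4} + \frac{3 \left(4 - 5\right)}{4}\right) \left(-1\right) = \left(\frac{3}{4} + \frac{3}{4} \left(-1\right)\right) \left(-1\right) = \left(\frac{3}{4} - \frac{3}{4}\right) \left(-1\right) = 0 \left(-1\right) = 0$)
$\left(\frac{m + g}{-1 - 7} - 11\right)^{2} = \left(\frac{0 - 5}{-1 - 7} - 11\right)^{2} = \left(- \frac{5}{-8} - 11\right)^{2} = \left(\left(-5\right) \left(- \frac{1}{8}\right) - 11\right)^{2} = \left(\frac{5}{8} - 11\right)^{2} = \left(- \frac{83}{8}\right)^{2} = \frac{6889}{64}$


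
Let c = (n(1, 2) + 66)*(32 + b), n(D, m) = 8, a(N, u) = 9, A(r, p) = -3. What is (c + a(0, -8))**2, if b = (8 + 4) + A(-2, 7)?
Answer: 9259849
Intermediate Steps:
b = 9 (b = (8 + 4) - 3 = 12 - 3 = 9)
c = 3034 (c = (8 + 66)*(32 + 9) = 74*41 = 3034)
(c + a(0, -8))**2 = (3034 + 9)**2 = 3043**2 = 9259849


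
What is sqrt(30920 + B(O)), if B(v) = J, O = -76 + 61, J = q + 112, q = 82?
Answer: sqrt(31114) ≈ 176.39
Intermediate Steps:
J = 194 (J = 82 + 112 = 194)
O = -15
B(v) = 194
sqrt(30920 + B(O)) = sqrt(30920 + 194) = sqrt(31114)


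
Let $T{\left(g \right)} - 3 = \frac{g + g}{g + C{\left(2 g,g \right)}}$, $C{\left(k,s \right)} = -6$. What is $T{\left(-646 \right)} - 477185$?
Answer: $- \frac{77780343}{163} \approx -4.7718 \cdot 10^{5}$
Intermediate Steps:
$T{\left(g \right)} = 3 + \frac{2 g}{-6 + g}$ ($T{\left(g \right)} = 3 + \frac{g + g}{g - 6} = 3 + \frac{2 g}{-6 + g}$)
$T{\left(-646 \right)} - 477185 = \frac{-18 + 5 \left(-646\right)}{-6 - 646} - 477185 = \frac{-18 - 3230}{-652} - 477185 = \left(- \frac{1}{652}\right) \left(-3248\right) - 477185 = \frac{812}{163} - 477185 = - \frac{77780343}{163}$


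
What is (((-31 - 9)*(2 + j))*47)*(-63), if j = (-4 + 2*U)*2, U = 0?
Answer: -710640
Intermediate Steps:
j = -8 (j = (-4 + 2*0)*2 = (-4 + 0)*2 = -4*2 = -8)
(((-31 - 9)*(2 + j))*47)*(-63) = (((-31 - 9)*(2 - 8))*47)*(-63) = (-40*(-6)*47)*(-63) = (240*47)*(-63) = 11280*(-63) = -710640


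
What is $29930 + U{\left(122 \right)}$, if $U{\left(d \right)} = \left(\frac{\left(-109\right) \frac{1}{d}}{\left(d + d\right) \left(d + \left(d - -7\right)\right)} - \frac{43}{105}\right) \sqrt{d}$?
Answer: $29930 - \frac{321297469 \sqrt{122}}{784535640} \approx 29925.0$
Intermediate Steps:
$U{\left(d \right)} = \sqrt{d} \left(- \frac{43}{105} - \frac{109}{2 d^{2} \left(7 + 2 d\right)}\right)$ ($U{\left(d \right)} = \left(\frac{\left(-109\right) \frac{1}{d}}{2 d \left(d + \left(d + 7\right)\right)} - \frac{43}{105}\right) \sqrt{d} = \left(\frac{\left(-109\right) \frac{1}{d}}{2 d \left(d + \left(7 + d\right)\right)} - \frac{43}{105}\right) \sqrt{d} = \left(\frac{\left(-109\right) \frac{1}{d}}{2 d \left(7 + 2 d\right)} - \frac{43}{105}\right) \sqrt{d} = \left(- \frac{109}{d} \frac{1}{2 d \left(7 + 2 d\right)} - \frac{43}{105}\right) \sqrt{d} = \left(- \frac{109}{2 d^{2} \left(7 + 2 d\right)} - \frac{43}{105}\right) \sqrt{d} = \left(- \frac{43}{105} - \frac{109}{2 d^{2} \left(7 + 2 d\right)}\right) \sqrt{d} = \sqrt{d} \left(- \frac{43}{105} - \frac{109}{2 d^{2} \left(7 + 2 d\right)}\right)$)
$29930 + U{\left(122 \right)} = 29930 + \frac{-11445 - 602 \cdot 122^{2} - 172 \cdot 122^{3}}{210 \cdot 122 \sqrt{122} \left(7 + 2 \cdot 122\right)} = 29930 + \frac{\frac{\sqrt{122}}{14884} \left(-11445 - 8960168 - 312325856\right)}{210 \left(7 + 244\right)} = 29930 + \frac{\frac{\sqrt{122}}{14884} \left(-11445 - 8960168 - 312325856\right)}{210 \cdot 251} = 29930 + \frac{1}{210} \frac{\sqrt{122}}{14884} \cdot \frac{1}{251} \left(-321297469\right) = 29930 - \frac{321297469 \sqrt{122}}{784535640}$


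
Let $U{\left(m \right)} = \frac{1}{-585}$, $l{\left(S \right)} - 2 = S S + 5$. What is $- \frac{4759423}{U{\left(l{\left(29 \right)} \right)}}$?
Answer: $2784262455$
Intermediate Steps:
$l{\left(S \right)} = 7 + S^{2}$ ($l{\left(S \right)} = 2 + \left(S S + 5\right) = 2 + \left(S^{2} + 5\right) = 2 + \left(5 + S^{2}\right) = 7 + S^{2}$)
$U{\left(m \right)} = - \frac{1}{585}$
$- \frac{4759423}{U{\left(l{\left(29 \right)} \right)}} = - \frac{4759423}{- \frac{1}{585}} = \left(-4759423\right) \left(-585\right) = 2784262455$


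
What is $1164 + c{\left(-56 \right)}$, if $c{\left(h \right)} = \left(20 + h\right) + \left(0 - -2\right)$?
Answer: $1130$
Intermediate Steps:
$c{\left(h \right)} = 22 + h$ ($c{\left(h \right)} = \left(20 + h\right) + \left(0 + 2\right) = \left(20 + h\right) + 2 = 22 + h$)
$1164 + c{\left(-56 \right)} = 1164 + \left(22 - 56\right) = 1164 - 34 = 1130$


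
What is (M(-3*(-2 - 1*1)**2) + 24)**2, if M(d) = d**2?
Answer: 567009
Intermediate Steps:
(M(-3*(-2 - 1*1)**2) + 24)**2 = ((-3*(-2 - 1*1)**2)**2 + 24)**2 = ((-3*(-2 - 1)**2)**2 + 24)**2 = ((-3*(-3)**2)**2 + 24)**2 = ((-3*9)**2 + 24)**2 = ((-27)**2 + 24)**2 = (729 + 24)**2 = 753**2 = 567009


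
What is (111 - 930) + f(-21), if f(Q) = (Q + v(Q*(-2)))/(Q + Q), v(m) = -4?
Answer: -34373/42 ≈ -818.40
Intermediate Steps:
f(Q) = (-4 + Q)/(2*Q) (f(Q) = (Q - 4)/(Q + Q) = (-4 + Q)/((2*Q)) = (-4 + Q)*(1/(2*Q)) = (-4 + Q)/(2*Q))
(111 - 930) + f(-21) = (111 - 930) + (½)*(-4 - 21)/(-21) = -819 + (½)*(-1/21)*(-25) = -819 + 25/42 = -34373/42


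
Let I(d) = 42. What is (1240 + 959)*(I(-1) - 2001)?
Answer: -4307841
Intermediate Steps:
(1240 + 959)*(I(-1) - 2001) = (1240 + 959)*(42 - 2001) = 2199*(-1959) = -4307841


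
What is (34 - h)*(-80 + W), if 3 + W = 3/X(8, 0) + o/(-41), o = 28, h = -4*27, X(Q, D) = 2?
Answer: -478469/41 ≈ -11670.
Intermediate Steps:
h = -108
W = -179/82 (W = -3 + (3/2 + 28/(-41)) = -3 + (3*(½) + 28*(-1/41)) = -3 + (3/2 - 28/41) = -3 + 67/82 = -179/82 ≈ -2.1829)
(34 - h)*(-80 + W) = (34 - 1*(-108))*(-80 - 179/82) = (34 + 108)*(-6739/82) = 142*(-6739/82) = -478469/41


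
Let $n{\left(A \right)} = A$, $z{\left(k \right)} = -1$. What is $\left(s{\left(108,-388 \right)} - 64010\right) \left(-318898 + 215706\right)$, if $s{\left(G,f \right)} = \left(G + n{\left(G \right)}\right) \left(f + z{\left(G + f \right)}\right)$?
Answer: $15275924528$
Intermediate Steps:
$s{\left(G,f \right)} = 2 G \left(-1 + f\right)$ ($s{\left(G,f \right)} = \left(G + G\right) \left(f - 1\right) = 2 G \left(-1 + f\right)$)
$\left(s{\left(108,-388 \right)} - 64010\right) \left(-318898 + 215706\right) = \left(2 \cdot 108 \left(-1 - 388\right) - 64010\right) \left(-318898 + 215706\right) = \left(2 \cdot 108 \left(-389\right) - 64010\right) \left(-103192\right) = \left(-84024 - 64010\right) \left(-103192\right) = \left(-148034\right) \left(-103192\right) = 15275924528$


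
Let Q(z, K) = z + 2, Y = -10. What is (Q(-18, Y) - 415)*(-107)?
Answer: 46117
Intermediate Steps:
Q(z, K) = 2 + z
(Q(-18, Y) - 415)*(-107) = ((2 - 18) - 415)*(-107) = (-16 - 415)*(-107) = -431*(-107) = 46117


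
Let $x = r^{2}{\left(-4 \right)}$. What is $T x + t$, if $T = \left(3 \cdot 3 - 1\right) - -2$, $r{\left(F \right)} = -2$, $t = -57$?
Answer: $-17$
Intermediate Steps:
$x = 4$ ($x = \left(-2\right)^{2} = 4$)
$T = 10$ ($T = \left(9 - 1\right) + 2 = 8 + 2 = 10$)
$T x + t = 10 \cdot 4 - 57 = 40 - 57 = -17$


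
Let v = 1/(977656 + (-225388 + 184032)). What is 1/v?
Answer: 936300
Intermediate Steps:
v = 1/936300 (v = 1/(977656 - 41356) = 1/936300 ≈ 1.0680e-6)
1/v = 1/(1/936300) = 936300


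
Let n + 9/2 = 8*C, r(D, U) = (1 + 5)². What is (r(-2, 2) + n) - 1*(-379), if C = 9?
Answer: 965/2 ≈ 482.50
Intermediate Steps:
r(D, U) = 36 (r(D, U) = 6² = 36)
n = 135/2 (n = -9/2 + 8*9 = -9/2 + 72 = 135/2 ≈ 67.500)
(r(-2, 2) + n) - 1*(-379) = (36 + 135/2) - 1*(-379) = 207/2 + 379 = 965/2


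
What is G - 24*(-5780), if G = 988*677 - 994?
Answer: 806602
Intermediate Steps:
G = 667882 (G = 668876 - 994 = 667882)
G - 24*(-5780) = 667882 - 24*(-5780) = 667882 + 138720 = 806602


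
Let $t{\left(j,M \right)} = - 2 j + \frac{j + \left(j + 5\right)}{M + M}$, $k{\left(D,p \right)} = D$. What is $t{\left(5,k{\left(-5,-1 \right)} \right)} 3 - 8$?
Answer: $- \frac{85}{2} \approx -42.5$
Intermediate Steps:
$t{\left(j,M \right)} = - 2 j + \frac{5 + 2 j}{2 M}$ ($t{\left(j,M \right)} = - 2 j + \frac{j + \left(5 + j\right)}{2 M} = - 2 j + \left(5 + 2 j\right) \frac{1}{2 M} = - 2 j + \frac{5 + 2 j}{2 M}$)
$t{\left(5,k{\left(-5,-1 \right)} \right)} 3 - 8 = \frac{\frac{5}{2} + 5 - \left(-10\right) 5}{-5} \cdot 3 - 8 = - \frac{\frac{5}{2} + 5 + 50}{5} \cdot 3 - 8 = \left(- \frac{1}{5}\right) \frac{115}{2} \cdot 3 - 8 = \left(- \frac{23}{2}\right) 3 - 8 = - \frac{69}{2} - 8 = - \frac{85}{2}$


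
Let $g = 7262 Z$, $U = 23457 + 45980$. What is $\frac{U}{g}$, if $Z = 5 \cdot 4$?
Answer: $\frac{69437}{145240} \approx 0.47808$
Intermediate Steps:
$U = 69437$
$Z = 20$
$g = 145240$ ($g = 7262 \cdot 20 = 145240$)
$\frac{U}{g} = \frac{69437}{145240}$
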